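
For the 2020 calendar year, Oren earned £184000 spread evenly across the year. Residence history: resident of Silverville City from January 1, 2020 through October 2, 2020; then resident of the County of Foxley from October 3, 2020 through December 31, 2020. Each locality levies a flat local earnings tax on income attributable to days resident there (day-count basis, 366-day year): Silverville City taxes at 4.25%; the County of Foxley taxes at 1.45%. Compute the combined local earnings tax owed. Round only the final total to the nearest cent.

Silverville City, January 1 – October 2, 2020: 276 days → £184000 × 4.25% × 276/366 = £5897.0492
The County of Foxley, October 3 – December 31, 2020: 90 days → £184000 × 1.45% × 90/366 = £656.0656
Total = £6553.1148

£6553.11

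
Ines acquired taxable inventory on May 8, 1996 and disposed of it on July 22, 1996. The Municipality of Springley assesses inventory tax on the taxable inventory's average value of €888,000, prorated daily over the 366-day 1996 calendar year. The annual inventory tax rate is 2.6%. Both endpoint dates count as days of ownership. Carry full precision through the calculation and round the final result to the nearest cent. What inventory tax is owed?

€4,794.23

Days held (May 8 – July 22, 1996): 76 out of 366
Tax = €888,000 × 2.6% × 76/366 = €4,794.2295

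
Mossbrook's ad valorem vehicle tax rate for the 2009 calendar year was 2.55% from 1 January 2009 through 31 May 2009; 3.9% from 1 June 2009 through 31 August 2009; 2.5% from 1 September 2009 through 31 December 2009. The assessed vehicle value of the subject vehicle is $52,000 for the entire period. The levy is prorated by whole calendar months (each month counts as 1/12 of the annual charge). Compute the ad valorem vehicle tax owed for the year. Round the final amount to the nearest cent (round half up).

1 January – 31 May 2009: 5 months at 2.55% → $52,000 × 2.55% × 5/12 = $552.5000
1 June – 31 August 2009: 3 months at 3.9% → $52,000 × 3.9% × 3/12 = $507.0000
1 September – 31 December 2009: 4 months at 2.5% → $52,000 × 2.5% × 4/12 = $433.3333
Total = $1,492.8333

$1,492.83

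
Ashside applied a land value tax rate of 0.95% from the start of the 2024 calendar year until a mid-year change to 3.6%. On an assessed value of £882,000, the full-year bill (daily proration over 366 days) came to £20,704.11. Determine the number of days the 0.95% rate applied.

173 days

Let d = days at the first rate; then 366 − d days at the second rate.
£882,000 × [0.95%·d + 3.6%·(366−d)] / 366 = £20,704.11
Solving gives d = 173, so the new rate took effect on 22 June 2024.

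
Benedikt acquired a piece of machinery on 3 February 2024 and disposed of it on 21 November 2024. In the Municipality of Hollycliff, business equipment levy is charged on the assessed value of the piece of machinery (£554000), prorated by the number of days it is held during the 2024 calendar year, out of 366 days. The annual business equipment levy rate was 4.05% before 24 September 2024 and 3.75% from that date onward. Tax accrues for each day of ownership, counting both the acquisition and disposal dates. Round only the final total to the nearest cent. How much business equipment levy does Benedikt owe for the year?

£17693.94

3 February – 23 September 2024: 234 days at 4.05% → £554000 × 4.05% × 234/366 = £14344.9672
24 September – 21 November 2024: 59 days at 3.75% → £554000 × 3.75% × 59/366 = £3348.9754
Total = £17693.9426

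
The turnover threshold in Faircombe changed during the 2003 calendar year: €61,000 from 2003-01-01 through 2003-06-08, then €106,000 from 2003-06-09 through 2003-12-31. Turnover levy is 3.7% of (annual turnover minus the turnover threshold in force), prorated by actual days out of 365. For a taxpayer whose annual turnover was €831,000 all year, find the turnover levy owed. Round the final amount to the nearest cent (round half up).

€27,550.30

2003-01-01 to 2003-06-08: 159 days, exemption €61,000 → (€831,000 − €61,000) × 3.7% × 159/365 = €12,410.7123
2003-06-09 to 2003-12-31: 206 days, exemption €106,000 → (€831,000 − €106,000) × 3.7% × 206/365 = €15,139.5890
Total = €27,550.3014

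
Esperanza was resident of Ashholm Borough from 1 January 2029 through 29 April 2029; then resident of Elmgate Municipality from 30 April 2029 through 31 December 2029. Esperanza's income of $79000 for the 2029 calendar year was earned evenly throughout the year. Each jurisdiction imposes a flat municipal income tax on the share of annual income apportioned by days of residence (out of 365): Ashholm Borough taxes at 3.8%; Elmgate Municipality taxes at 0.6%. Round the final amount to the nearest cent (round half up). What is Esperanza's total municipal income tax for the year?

$1298.20

Ashholm Borough, 1 January – 29 April 2029: 119 days → $79000 × 3.8% × 119/365 = $978.7342
Elmgate Municipality, 30 April – 31 December 2029: 246 days → $79000 × 0.6% × 246/365 = $319.4630
Total = $1298.1973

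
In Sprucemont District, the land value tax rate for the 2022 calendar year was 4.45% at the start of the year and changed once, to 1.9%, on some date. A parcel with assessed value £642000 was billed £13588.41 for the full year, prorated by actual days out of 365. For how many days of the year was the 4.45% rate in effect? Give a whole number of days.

31 days

Let d = days at the first rate; then 365 − d days at the second rate.
£642000 × [4.45%·d + 1.9%·(365−d)] / 365 = £13588.41
Solving gives d = 31, so the new rate took effect on 1 February 2022.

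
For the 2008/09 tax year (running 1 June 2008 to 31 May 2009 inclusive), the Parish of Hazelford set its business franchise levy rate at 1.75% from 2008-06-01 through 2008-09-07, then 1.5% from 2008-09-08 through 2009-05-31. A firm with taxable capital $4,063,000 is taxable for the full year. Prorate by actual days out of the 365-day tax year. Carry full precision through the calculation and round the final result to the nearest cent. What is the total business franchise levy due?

2008-06-01 to 2008-09-07: 99 days at 1.75% → $4,063,000 × 1.75% × 99/365 = $19,285.3356
2008-09-08 to 2009-05-31: 266 days at 1.5% → $4,063,000 × 1.5% × 266/365 = $44,414.7123
Total = $63,700.0479

$63,700.05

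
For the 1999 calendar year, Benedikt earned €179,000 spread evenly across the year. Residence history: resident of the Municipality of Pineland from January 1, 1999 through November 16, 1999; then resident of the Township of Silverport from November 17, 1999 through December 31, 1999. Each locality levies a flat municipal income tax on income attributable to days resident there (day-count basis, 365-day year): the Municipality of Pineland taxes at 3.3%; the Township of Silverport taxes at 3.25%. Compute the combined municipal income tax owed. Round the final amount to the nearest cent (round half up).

The Municipality of Pineland, January 1 – November 16, 1999: 320 days → €179,000 × 3.3% × 320/365 = €5,178.7397
The Township of Silverport, November 17 – December 31, 1999: 45 days → €179,000 × 3.25% × 45/365 = €717.2260
Total = €5,895.9658

€5,895.97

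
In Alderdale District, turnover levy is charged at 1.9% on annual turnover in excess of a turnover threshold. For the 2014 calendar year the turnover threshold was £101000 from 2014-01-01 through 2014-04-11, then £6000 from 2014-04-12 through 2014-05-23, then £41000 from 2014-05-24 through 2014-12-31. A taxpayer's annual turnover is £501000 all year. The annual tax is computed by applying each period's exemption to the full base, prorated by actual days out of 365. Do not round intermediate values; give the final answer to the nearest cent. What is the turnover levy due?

£8501.07

2014-01-01 to 2014-04-11: 101 days, exemption £101000 → (£501000 − £101000) × 1.9% × 101/365 = £2103.0137
2014-04-12 to 2014-05-23: 42 days, exemption £6000 → (£501000 − £6000) × 1.9% × 42/365 = £1082.2192
2014-05-24 to 2014-12-31: 222 days, exemption £41000 → (£501000 − £41000) × 1.9% × 222/365 = £5315.8356
Total = £8501.0685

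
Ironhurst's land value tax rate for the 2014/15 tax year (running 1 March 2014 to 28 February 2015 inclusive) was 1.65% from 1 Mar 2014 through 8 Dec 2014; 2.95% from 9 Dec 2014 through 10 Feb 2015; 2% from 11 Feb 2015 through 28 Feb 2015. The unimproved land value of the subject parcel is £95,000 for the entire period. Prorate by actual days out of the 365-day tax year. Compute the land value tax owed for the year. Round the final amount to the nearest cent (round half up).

1 Mar – 8 Dec 2014: 283 days at 1.65% → £95,000 × 1.65% × 283/365 = £1,215.3493
9 Dec 2014 – 10 Feb 2015: 64 days at 2.95% → £95,000 × 2.95% × 64/365 = £491.3973
11 Feb – 28 Feb 2015: 18 days at 2% → £95,000 × 2% × 18/365 = £93.6986
Total = £1,800.4452

£1,800.45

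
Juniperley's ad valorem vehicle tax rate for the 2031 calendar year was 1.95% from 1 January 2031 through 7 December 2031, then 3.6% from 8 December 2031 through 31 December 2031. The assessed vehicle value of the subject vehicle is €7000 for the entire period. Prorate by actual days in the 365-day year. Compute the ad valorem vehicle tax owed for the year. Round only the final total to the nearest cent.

€144.09

1 January – 7 December 2031: 341 days at 1.95% → €7000 × 1.95% × 341/365 = €127.5247
8 December – 31 December 2031: 24 days at 3.6% → €7000 × 3.6% × 24/365 = €16.5699
Total = €144.0945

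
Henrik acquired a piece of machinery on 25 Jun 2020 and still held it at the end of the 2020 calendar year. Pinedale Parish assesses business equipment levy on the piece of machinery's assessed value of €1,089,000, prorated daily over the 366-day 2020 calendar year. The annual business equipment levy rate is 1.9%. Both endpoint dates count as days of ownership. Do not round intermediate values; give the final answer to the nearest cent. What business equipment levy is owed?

€10,741.23

Days held (25 Jun – 31 Dec 2020): 190 out of 366
Tax = €1,089,000 × 1.9% × 190/366 = €10,741.2295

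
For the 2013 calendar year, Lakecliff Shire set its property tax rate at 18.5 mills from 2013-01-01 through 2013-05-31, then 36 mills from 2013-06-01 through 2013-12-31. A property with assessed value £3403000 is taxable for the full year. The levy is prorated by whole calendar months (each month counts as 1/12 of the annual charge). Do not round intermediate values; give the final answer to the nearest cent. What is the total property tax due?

2013-01-01 to 2013-05-31: 5 months at 18.5 mills → £3403000 × 1.85% × 5/12 = £26231.4583
2013-06-01 to 2013-12-31: 7 months at 36 mills → £3403000 × 3.6% × 7/12 = £71463.0000
Total = £97694.4583

£97694.46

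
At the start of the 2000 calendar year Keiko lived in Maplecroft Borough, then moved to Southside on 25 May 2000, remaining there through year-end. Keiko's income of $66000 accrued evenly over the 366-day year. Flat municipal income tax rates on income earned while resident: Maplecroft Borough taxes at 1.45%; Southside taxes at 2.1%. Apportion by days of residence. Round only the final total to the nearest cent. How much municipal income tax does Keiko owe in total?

Maplecroft Borough, 1 January – 24 May 2000: 145 days → $66000 × 1.45% × 145/366 = $379.1393
Southside, 25 May – 31 December 2000: 221 days → $66000 × 2.1% × 221/366 = $836.9016
Total = $1216.0410

$1216.04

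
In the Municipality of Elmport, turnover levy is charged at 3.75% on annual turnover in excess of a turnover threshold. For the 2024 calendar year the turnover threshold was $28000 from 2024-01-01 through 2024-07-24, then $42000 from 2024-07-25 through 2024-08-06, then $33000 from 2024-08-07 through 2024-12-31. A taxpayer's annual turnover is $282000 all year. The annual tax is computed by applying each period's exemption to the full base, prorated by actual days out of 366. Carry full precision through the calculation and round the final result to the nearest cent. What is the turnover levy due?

2024-01-01 to 2024-07-24: 206 days, exemption $28000 → ($282000 − $28000) × 3.75% × 206/366 = $5361.0656
2024-07-25 to 2024-08-06: 13 days, exemption $42000 → ($282000 − $42000) × 3.75% × 13/366 = $319.6721
2024-08-07 to 2024-12-31: 147 days, exemption $33000 → ($282000 − $33000) × 3.75% × 147/366 = $3750.3074
Total = $9431.0451

$9431.05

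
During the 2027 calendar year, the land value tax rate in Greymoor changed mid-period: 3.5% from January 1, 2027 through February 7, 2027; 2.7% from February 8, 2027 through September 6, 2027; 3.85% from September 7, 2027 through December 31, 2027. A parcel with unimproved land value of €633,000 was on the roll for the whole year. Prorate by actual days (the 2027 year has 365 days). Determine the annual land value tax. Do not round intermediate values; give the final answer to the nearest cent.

€19,931.70

January 1 – February 7, 2027: 38 days at 3.5% → €633,000 × 3.5% × 38/365 = €2,306.5479
February 8 – September 6, 2027: 211 days at 2.7% → €633,000 × 2.7% × 211/365 = €9,880.0027
September 7 – December 31, 2027: 116 days at 3.85% → €633,000 × 3.85% × 116/365 = €7,745.1452
Total = €19,931.6959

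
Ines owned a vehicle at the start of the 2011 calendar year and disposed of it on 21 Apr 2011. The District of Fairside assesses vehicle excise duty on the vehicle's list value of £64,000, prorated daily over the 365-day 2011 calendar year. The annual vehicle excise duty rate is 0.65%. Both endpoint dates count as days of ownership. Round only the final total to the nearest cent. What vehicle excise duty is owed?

£126.51

Days held (1 Jan – 21 Apr 2011): 111 out of 365
Tax = £64,000 × 0.65% × 111/365 = £126.5096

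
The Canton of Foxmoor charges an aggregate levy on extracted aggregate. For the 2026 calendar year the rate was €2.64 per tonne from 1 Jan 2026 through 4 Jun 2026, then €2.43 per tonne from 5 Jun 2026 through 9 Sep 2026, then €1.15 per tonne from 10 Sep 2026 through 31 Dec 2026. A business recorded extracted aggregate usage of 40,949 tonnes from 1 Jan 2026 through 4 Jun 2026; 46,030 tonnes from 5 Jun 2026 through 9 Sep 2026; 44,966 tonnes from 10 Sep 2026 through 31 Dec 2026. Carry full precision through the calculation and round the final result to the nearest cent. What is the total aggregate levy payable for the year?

1 Jan – 4 Jun 2026: 40,949 tonnes at €2.64/tonne → €108,105.36
5 Jun – 9 Sep 2026: 46,030 tonnes at €2.43/tonne → €111,852.90
10 Sep – 31 Dec 2026: 44,966 tonnes at €1.15/tonne → €51,710.90

€271,669.16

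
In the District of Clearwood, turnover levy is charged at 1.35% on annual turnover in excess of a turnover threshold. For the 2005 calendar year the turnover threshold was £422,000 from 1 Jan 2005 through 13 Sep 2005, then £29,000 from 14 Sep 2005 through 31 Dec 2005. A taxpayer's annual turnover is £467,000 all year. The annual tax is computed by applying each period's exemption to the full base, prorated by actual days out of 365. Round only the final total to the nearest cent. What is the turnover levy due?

£2,191.88

1 Jan – 13 Sep 2005: 256 days, exemption £422,000 → (£467,000 − £422,000) × 1.35% × 256/365 = £426.0822
14 Sep – 31 Dec 2005: 109 days, exemption £29,000 → (£467,000 − £29,000) × 1.35% × 109/365 = £1,765.8000
Total = £2,191.8822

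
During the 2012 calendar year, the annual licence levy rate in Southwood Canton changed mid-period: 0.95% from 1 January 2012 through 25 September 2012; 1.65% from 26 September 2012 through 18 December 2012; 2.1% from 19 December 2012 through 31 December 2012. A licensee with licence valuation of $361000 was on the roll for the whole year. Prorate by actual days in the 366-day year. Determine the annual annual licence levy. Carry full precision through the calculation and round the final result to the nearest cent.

$4156.92

1 January – 25 September 2012: 269 days at 0.95% → $361000 × 0.95% × 269/366 = $2520.5888
26 September – 18 December 2012: 84 days at 1.65% → $361000 × 1.65% × 84/366 = $1367.0656
19 December – 31 December 2012: 13 days at 2.1% → $361000 × 2.1% × 13/366 = $269.2705
Total = $4156.9249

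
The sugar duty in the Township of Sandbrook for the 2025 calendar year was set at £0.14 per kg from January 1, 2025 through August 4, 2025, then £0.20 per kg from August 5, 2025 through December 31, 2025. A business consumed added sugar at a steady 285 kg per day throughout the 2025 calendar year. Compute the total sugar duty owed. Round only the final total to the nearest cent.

£17,111.40

January 1 – August 4, 2025: 216 days × 285 kg/day = 61,560 kg at £0.14/kg → £8,618.40
August 5 – December 31, 2025: 149 days × 285 kg/day = 42,465 kg at £0.20/kg → £8,493.00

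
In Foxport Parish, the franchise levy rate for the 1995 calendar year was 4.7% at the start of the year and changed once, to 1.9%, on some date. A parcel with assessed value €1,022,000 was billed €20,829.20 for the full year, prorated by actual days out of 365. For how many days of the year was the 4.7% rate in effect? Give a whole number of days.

18 days

Let d = days at the first rate; then 365 − d days at the second rate.
€1,022,000 × [4.7%·d + 1.9%·(365−d)] / 365 = €20,829.20
Solving gives d = 18, so the new rate took effect on January 19, 1995.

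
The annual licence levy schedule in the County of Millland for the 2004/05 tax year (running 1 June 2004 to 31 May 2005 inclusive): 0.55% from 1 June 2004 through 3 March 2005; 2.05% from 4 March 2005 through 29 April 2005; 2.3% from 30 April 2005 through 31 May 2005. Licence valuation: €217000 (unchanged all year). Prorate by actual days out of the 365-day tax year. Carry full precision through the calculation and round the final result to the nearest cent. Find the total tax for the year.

€2034.75

1 June 2004 – 3 March 2005: 276 days at 0.55% → €217000 × 0.55% × 276/365 = €902.4822
4 March – 29 April 2005: 57 days at 2.05% → €217000 × 2.05% × 57/365 = €694.6973
30 April – 31 May 2005: 32 days at 2.3% → €217000 × 2.3% × 32/365 = €437.5671
Total = €2034.7466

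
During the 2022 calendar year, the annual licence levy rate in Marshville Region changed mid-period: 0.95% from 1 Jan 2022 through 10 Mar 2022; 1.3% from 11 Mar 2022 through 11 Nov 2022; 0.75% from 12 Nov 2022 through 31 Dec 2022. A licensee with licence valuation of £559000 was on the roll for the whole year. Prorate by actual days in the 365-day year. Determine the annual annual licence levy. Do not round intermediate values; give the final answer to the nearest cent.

£6475.98

1 Jan – 10 Mar 2022: 69 days at 0.95% → £559000 × 0.95% × 69/365 = £1003.9027
11 Mar – 11 Nov 2022: 246 days at 1.3% → £559000 × 1.3% × 246/365 = £4897.7589
12 Nov – 31 Dec 2022: 50 days at 0.75% → £559000 × 0.75% × 50/365 = £574.3151
Total = £6475.9767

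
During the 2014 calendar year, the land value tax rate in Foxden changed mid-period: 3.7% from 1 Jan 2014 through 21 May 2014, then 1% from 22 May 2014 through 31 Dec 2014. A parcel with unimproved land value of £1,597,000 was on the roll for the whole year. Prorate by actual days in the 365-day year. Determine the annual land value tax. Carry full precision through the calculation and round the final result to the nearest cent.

£32,626.93

1 Jan – 21 May 2014: 141 days at 3.7% → £1,597,000 × 3.7% × 141/365 = £22,826.1616
22 May – 31 Dec 2014: 224 days at 1% → £1,597,000 × 1% × 224/365 = £9,800.7671
Total = £32,626.9288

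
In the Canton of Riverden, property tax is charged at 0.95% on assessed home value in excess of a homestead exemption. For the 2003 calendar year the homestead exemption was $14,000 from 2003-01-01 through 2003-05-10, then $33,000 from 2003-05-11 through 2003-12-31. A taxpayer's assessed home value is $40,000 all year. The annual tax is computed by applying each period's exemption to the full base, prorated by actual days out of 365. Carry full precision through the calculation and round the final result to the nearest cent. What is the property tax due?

2003-01-01 to 2003-05-10: 130 days, exemption $14,000 → ($40,000 − $14,000) × 0.95% × 130/365 = $87.9726
2003-05-11 to 2003-12-31: 235 days, exemption $33,000 → ($40,000 − $33,000) × 0.95% × 235/365 = $42.8151
Total = $130.7877

$130.79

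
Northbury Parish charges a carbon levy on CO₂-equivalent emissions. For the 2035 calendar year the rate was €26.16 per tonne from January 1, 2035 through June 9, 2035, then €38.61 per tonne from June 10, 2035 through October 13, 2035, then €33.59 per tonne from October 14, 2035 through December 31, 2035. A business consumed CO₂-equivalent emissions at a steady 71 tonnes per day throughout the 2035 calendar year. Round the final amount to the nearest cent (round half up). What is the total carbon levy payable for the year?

€830,988.97

January 1 – June 9, 2035: 160 days × 71 tonnes/day = 11,360 tonnes at €26.16/tonne → €297,177.60
June 10 – October 13, 2035: 126 days × 71 tonnes/day = 8,946 tonnes at €38.61/tonne → €345,405.06
October 14 – December 31, 2035: 79 days × 71 tonnes/day = 5,609 tonnes at €33.59/tonne → €188,406.31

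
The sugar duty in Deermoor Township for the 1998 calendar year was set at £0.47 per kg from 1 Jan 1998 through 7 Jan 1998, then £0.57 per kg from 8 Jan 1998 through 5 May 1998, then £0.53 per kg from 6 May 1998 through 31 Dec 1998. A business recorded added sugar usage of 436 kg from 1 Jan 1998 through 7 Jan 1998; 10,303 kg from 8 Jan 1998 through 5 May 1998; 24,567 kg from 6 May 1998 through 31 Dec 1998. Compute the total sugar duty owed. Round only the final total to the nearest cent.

£19,098.14

1 Jan – 7 Jan 1998: 436 kg at £0.47/kg → £204.92
8 Jan – 5 May 1998: 10,303 kg at £0.57/kg → £5,872.71
6 May – 31 Dec 1998: 24,567 kg at £0.53/kg → £13,020.51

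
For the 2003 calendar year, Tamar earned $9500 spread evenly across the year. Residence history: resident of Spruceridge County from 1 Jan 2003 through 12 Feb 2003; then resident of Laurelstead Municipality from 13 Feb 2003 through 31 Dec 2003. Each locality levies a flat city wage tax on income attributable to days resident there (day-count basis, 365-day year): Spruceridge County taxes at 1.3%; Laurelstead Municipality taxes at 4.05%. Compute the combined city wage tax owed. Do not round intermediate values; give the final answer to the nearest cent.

$353.97

Spruceridge County, 1 Jan – 12 Feb 2003: 43 days → $9500 × 1.3% × 43/365 = $14.5493
Laurelstead Municipality, 13 Feb – 31 Dec 2003: 322 days → $9500 × 4.05% × 322/365 = $339.4233
Total = $353.9726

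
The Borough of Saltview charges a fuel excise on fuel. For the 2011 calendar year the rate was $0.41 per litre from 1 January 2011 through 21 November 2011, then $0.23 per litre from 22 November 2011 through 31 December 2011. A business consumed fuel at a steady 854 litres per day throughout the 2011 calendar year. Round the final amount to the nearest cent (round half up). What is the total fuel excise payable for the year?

1 January – 21 November 2011: 325 days × 854 litres/day = 277,550 litres at $0.41/litre → $113795.50
22 November – 31 December 2011: 40 days × 854 litres/day = 34,160 litres at $0.23/litre → $7856.80

$121652.30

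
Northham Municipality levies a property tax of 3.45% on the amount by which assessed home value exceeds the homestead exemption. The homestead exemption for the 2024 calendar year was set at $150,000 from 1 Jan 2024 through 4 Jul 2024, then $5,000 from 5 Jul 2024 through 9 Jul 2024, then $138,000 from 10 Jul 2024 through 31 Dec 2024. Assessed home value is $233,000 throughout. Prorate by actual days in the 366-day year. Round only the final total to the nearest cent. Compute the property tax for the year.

1 Jan – 4 Jul 2024: 186 days, exemption $150,000 → ($233,000 − $150,000) × 3.45% × 186/366 = $1,455.2213
5 Jul – 9 Jul 2024: 5 days, exemption $5,000 → ($233,000 − $5,000) × 3.45% × 5/366 = $107.4590
10 Jul – 31 Dec 2024: 175 days, exemption $138,000 → ($233,000 − $138,000) × 3.45% × 175/366 = $1,567.1107
Total = $3,129.7910

$3,129.79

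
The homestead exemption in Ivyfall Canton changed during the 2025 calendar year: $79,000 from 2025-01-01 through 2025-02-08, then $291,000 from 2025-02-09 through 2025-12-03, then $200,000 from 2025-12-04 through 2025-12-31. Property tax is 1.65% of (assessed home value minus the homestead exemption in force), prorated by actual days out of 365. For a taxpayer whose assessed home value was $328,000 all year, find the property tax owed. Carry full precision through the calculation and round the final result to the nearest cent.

$1,099.44

2025-01-01 to 2025-02-08: 39 days, exemption $79,000 → ($328,000 − $79,000) × 1.65% × 39/365 = $438.9904
2025-02-09 to 2025-12-03: 298 days, exemption $291,000 → ($328,000 − $291,000) × 1.65% × 298/365 = $498.4356
2025-12-04 to 2025-12-31: 28 days, exemption $200,000 → ($328,000 − $200,000) × 1.65% × 28/365 = $162.0164
Total = $1,099.4425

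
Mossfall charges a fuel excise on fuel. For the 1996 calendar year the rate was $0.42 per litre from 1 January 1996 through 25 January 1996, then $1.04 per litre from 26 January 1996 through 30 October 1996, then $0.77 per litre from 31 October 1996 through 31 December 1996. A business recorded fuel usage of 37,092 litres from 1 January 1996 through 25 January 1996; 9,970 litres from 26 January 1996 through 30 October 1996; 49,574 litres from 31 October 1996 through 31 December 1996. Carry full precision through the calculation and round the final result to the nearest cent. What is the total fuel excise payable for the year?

$64,119.42

1 January – 25 January 1996: 37,092 litres at $0.42/litre → $15,578.64
26 January – 30 October 1996: 9,970 litres at $1.04/litre → $10,368.80
31 October – 31 December 1996: 49,574 litres at $0.77/litre → $38,171.98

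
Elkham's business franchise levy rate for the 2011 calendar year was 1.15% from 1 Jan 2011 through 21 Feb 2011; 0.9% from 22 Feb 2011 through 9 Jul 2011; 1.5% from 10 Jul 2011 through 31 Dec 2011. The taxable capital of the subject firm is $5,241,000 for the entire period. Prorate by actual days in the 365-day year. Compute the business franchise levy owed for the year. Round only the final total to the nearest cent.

1 Jan – 21 Feb 2011: 52 days at 1.15% → $5,241,000 × 1.15% × 52/365 = $8,586.6247
22 Feb – 9 Jul 2011: 138 days at 0.9% → $5,241,000 × 0.9% × 138/365 = $17,833.7589
10 Jul – 31 Dec 2011: 175 days at 1.5% → $5,241,000 × 1.5% × 175/365 = $37,692.1233
Total = $64,112.5068

$64,112.51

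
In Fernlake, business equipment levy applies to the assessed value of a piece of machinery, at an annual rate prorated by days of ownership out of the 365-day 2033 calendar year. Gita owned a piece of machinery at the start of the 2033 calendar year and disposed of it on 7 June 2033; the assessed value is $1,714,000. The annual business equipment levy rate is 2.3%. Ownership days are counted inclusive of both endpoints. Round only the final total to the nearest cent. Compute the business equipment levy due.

Days held (1 January – 7 June 2033): 158 out of 365
Tax = $1,714,000 × 2.3% × 158/365 = $17,064.8658

$17,064.87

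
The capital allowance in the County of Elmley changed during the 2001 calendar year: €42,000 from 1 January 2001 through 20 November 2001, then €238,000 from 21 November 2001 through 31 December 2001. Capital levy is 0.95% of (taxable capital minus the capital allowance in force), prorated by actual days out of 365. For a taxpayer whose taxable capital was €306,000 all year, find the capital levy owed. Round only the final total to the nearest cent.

€2,298.84

1 January – 20 November 2001: 324 days, exemption €42,000 → (€306,000 − €42,000) × 0.95% × 324/365 = €2,226.2795
21 November – 31 December 2001: 41 days, exemption €238,000 → (€306,000 − €238,000) × 0.95% × 41/365 = €72.5644
Total = €2,298.8438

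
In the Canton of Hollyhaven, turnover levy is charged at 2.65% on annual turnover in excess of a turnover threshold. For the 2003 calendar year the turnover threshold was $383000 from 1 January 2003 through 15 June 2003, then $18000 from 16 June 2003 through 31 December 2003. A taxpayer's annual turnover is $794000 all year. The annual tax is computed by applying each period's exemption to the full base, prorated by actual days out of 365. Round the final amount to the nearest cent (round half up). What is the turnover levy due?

$16165.00

1 January – 15 June 2003: 166 days, exemption $383000 → ($794000 − $383000) × 2.65% × 166/365 = $4953.3945
16 June – 31 December 2003: 199 days, exemption $18000 → ($794000 − $18000) × 2.65% × 199/365 = $11211.6055
Total = $16165.0000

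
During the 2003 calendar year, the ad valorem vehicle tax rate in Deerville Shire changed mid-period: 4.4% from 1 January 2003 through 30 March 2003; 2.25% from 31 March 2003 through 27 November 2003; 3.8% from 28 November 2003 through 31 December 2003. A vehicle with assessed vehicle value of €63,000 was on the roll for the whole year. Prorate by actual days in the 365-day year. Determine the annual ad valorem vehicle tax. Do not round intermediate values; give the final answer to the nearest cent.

1 January – 30 March 2003: 89 days at 4.4% → €63,000 × 4.4% × 89/365 = €675.9123
31 March – 27 November 2003: 242 days at 2.25% → €63,000 × 2.25% × 242/365 = €939.8219
28 November – 31 December 2003: 34 days at 3.8% → €63,000 × 3.8% × 34/365 = €223.0027
Total = €1,838.7370

€1,838.74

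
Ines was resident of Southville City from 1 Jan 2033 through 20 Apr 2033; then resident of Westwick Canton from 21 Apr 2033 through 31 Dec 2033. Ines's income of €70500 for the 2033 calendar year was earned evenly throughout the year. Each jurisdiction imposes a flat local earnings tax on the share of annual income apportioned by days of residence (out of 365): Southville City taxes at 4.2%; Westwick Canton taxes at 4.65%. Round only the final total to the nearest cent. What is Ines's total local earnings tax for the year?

€3182.64

Southville City, 1 Jan – 20 Apr 2033: 110 days → €70500 × 4.2% × 110/365 = €892.3562
Westwick Canton, 21 Apr – 31 Dec 2033: 255 days → €70500 × 4.65% × 255/365 = €2290.2842
Total = €3182.6404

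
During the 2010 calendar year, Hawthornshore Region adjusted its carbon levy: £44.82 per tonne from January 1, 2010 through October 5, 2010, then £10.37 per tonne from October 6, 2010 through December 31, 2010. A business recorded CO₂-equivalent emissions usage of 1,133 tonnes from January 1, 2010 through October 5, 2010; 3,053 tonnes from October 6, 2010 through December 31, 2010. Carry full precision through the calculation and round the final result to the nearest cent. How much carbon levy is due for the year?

£82440.67

January 1 – October 5, 2010: 1,133 tonnes at £44.82/tonne → £50781.06
October 6 – December 31, 2010: 3,053 tonnes at £10.37/tonne → £31659.61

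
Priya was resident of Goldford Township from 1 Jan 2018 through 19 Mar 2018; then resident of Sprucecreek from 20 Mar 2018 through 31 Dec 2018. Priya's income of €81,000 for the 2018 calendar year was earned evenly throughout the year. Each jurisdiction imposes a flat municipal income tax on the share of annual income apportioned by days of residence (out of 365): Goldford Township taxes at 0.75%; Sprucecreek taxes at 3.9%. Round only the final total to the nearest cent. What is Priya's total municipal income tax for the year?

€2,613.75

Goldford Township, 1 Jan – 19 Mar 2018: 78 days → €81,000 × 0.75% × 78/365 = €129.8219
Sprucecreek, 20 Mar – 31 Dec 2018: 287 days → €81,000 × 3.9% × 287/365 = €2,483.9260
Total = €2,613.7479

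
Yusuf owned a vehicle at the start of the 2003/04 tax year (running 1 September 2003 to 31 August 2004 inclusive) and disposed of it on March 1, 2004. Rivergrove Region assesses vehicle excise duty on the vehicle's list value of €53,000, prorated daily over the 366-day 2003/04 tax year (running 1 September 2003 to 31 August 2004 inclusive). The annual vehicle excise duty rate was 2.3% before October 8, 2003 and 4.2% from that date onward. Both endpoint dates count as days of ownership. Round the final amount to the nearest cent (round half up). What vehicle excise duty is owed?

September 1 – October 7, 2003: 37 days at 2.3% → €53,000 × 2.3% × 37/366 = €123.2322
October 8, 2003 – March 1, 2004: 146 days at 4.2% → €53,000 × 4.2% × 146/366 = €887.9672
Total = €1,011.1995

€1,011.20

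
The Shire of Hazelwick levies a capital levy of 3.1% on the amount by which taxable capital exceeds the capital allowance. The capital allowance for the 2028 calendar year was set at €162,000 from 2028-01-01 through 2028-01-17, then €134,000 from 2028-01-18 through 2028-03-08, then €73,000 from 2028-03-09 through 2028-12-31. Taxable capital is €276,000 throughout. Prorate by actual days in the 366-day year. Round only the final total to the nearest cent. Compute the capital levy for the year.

€5,901.35

2028-01-01 to 2028-01-17: 17 days, exemption €162,000 → (€276,000 − €162,000) × 3.1% × 17/366 = €164.1475
2028-01-18 to 2028-03-08: 51 days, exemption €134,000 → (€276,000 − €134,000) × 3.1% × 51/366 = €613.3934
2028-03-09 to 2028-12-31: 298 days, exemption €73,000 → (€276,000 − €73,000) × 3.1% × 298/366 = €5,123.8087
Total = €5,901.3497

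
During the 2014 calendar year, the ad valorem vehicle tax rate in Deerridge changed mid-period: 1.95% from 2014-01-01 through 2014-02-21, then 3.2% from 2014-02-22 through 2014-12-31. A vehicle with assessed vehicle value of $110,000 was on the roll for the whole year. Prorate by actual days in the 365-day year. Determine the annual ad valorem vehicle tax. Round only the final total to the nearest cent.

$3,324.11

2014-01-01 to 2014-02-21: 52 days at 1.95% → $110,000 × 1.95% × 52/365 = $305.5890
2014-02-22 to 2014-12-31: 313 days at 3.2% → $110,000 × 3.2% × 313/365 = $3,018.5205
Total = $3,324.1096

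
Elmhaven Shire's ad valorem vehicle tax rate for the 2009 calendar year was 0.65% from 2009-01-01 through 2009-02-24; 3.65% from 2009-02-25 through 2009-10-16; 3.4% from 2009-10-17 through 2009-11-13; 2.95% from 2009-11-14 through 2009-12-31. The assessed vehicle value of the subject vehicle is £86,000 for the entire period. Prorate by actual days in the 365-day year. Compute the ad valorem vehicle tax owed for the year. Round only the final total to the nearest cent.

£2,654.57

2009-01-01 to 2009-02-24: 55 days at 0.65% → £86,000 × 0.65% × 55/365 = £84.2329
2009-02-25 to 2009-10-16: 234 days at 3.65% → £86,000 × 3.65% × 234/365 = £2,012.4000
2009-10-17 to 2009-11-13: 28 days at 3.4% → £86,000 × 3.4% × 28/365 = £224.3068
2009-11-14 to 2009-12-31: 48 days at 2.95% → £86,000 × 2.95% × 48/365 = £333.6329
Total = £2,654.5726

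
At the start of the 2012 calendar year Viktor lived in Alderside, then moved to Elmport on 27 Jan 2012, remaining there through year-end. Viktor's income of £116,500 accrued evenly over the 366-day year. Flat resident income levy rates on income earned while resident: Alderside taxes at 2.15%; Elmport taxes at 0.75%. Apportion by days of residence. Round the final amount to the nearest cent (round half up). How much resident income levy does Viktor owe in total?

£989.61

Alderside, 1 Jan – 26 Jan 2012: 26 days → £116,500 × 2.15% × 26/366 = £177.9331
Elmport, 27 Jan – 31 Dec 2012: 340 days → £116,500 × 0.75% × 340/366 = £811.6803
Total = £989.6134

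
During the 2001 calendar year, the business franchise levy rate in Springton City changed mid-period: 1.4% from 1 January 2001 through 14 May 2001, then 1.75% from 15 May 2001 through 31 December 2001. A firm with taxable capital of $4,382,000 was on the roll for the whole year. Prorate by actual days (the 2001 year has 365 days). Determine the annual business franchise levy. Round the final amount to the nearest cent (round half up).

1 January – 14 May 2001: 134 days at 1.4% → $4,382,000 × 1.4% × 134/365 = $22,522.2795
15 May – 31 December 2001: 231 days at 1.75% → $4,382,000 × 1.75% × 231/365 = $48,532.1507
Total = $71,054.4301

$71,054.43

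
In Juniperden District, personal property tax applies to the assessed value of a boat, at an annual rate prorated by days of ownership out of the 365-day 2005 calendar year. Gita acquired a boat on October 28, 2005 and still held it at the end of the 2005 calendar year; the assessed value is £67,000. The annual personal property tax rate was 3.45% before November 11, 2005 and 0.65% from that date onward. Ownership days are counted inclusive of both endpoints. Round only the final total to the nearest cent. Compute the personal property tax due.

£149.51

October 28 – November 10, 2005: 14 days at 3.45% → £67,000 × 3.45% × 14/365 = £88.6603
November 11 – December 31, 2005: 51 days at 0.65% → £67,000 × 0.65% × 51/365 = £60.8507
Total = £149.5110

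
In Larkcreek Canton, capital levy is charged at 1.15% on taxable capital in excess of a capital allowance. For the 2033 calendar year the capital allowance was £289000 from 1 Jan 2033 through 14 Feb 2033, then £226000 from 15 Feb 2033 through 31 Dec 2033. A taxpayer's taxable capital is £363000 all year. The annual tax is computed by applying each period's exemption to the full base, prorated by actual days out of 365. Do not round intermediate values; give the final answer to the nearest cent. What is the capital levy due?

£1486.18

1 Jan – 14 Feb 2033: 45 days, exemption £289000 → (£363000 − £289000) × 1.15% × 45/365 = £104.9178
15 Feb – 31 Dec 2033: 320 days, exemption £226000 → (£363000 − £226000) × 1.15% × 320/365 = £1381.2603
Total = £1486.1781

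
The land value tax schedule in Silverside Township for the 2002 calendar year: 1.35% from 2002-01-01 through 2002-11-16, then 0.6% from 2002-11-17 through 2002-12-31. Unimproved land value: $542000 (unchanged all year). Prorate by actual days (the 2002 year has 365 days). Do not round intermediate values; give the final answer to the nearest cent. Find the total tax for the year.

2002-01-01 to 2002-11-16: 320 days at 1.35% → $542000 × 1.35% × 320/365 = $6414.9041
2002-11-17 to 2002-12-31: 45 days at 0.6% → $542000 × 0.6% × 45/365 = $400.9315
Total = $6815.8356

$6815.84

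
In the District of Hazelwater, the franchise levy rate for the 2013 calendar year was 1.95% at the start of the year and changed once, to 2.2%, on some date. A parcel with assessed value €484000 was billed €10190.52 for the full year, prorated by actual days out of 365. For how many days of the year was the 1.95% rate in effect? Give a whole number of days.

Let d = days at the first rate; then 365 − d days at the second rate.
€484000 × [1.95%·d + 2.2%·(365−d)] / 365 = €10190.52
Solving gives d = 138, so the new rate took effect on May 19, 2013.

138 days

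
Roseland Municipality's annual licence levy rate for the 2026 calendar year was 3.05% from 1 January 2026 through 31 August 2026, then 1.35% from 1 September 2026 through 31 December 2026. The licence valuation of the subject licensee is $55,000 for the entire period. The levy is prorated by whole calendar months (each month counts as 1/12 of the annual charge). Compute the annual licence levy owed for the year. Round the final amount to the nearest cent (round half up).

$1,365.83

1 January – 31 August 2026: 8 months at 3.05% → $55,000 × 3.05% × 8/12 = $1,118.3333
1 September – 31 December 2026: 4 months at 1.35% → $55,000 × 1.35% × 4/12 = $247.5000
Total = $1,365.8333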